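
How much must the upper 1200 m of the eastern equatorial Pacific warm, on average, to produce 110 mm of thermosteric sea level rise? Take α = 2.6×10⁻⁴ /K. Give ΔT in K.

0.353 K

ΔT = Δh/(αH) = 0.11 / (2.6×10⁻⁴ × 1200) ≈ 0.3526 K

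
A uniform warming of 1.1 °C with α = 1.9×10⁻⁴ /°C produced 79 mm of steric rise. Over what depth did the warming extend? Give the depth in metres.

H = Δh/(αΔT) = 0.079 / (1.9×10⁻⁴ × 1.1) ≈ 378.0 m

H ≈ 380 m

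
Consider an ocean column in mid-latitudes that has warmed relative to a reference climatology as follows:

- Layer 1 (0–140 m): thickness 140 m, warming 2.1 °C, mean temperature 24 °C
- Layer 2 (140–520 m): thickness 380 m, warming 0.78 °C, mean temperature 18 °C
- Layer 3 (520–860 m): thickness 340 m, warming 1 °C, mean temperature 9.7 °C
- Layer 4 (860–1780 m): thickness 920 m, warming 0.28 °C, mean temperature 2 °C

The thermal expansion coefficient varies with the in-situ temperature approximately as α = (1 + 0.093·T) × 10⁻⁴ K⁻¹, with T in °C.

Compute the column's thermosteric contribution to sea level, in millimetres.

Layer 1: α = (1 + 0.093×24)×10⁻⁴ = 3.232×10⁻⁴ K⁻¹
Layer 2: α = (1 + 0.093×18)×10⁻⁴ = 2.674×10⁻⁴ K⁻¹
Layer 3: α = (1 + 0.093×9.7)×10⁻⁴ = 1.9021×10⁻⁴ K⁻¹
Layer 4: α = (1 + 0.093×2)×10⁻⁴ = 1.186×10⁻⁴ K⁻¹
3.232×10⁻⁴ × 2.1 × 140 = 0.0950208 m
Layer 2: 2.674×10⁻⁴ × 0.78 × 380 = 0.07925736 m
520–860 m: 340 × 1 × 1.9021×10⁻⁴ = 0.0646714 m
1.186×10⁻⁴ × 0.28 × 920 = 0.03055136 m
Δh = 0.0950208 + 0.07925736 + 0.0646714 + 0.03055136 = 0.26950092 m ≈ 270 mm

about 270 mm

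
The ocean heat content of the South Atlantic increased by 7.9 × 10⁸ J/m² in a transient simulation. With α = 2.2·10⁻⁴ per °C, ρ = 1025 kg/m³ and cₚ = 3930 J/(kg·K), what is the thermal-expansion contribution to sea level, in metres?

0.0431 m

Δh = αQ/(ρcₚ) = 2.2×10⁻⁴ × 7.9×10⁸ / (1025 × 3930) ≈ 0.043145 m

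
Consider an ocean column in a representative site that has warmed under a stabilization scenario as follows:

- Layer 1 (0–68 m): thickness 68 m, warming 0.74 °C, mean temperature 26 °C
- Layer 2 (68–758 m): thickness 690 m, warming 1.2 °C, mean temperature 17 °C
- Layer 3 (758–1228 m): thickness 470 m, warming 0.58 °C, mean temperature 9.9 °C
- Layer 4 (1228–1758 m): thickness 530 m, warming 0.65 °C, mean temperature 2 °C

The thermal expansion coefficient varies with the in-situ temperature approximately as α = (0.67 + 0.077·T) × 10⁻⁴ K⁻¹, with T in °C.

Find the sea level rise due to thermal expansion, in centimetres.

Layer 1: α = (0.67 + 0.077×26)×10⁻⁴ = 2.672×10⁻⁴ K⁻¹
Layer 2: α = (0.67 + 0.077×17)×10⁻⁴ = 1.979×10⁻⁴ K⁻¹
Layer 3: α = (0.67 + 0.077×9.9)×10⁻⁴ = 1.4323×10⁻⁴ K⁻¹
Layer 4: α = (0.67 + 0.077×2)×10⁻⁴ = 0.824×10⁻⁴ K⁻¹
0.74 × 68 × 2.672×10⁻⁴ = 0.013445504 m
1.979×10⁻⁴ × 1.2 × 690 = 0.1638612 m
Layer 3: 1.4323×10⁻⁴ × 0.58 × 470 = 0.039044498 m
Layer 4: 0.65 × 0.824×10⁻⁴ × 530 = 0.0283868 m
Δh = 0.013445504 + 0.1638612 + 0.039044498 + 0.0283868 = 0.244738002 m

24.5 cm of thermosteric rise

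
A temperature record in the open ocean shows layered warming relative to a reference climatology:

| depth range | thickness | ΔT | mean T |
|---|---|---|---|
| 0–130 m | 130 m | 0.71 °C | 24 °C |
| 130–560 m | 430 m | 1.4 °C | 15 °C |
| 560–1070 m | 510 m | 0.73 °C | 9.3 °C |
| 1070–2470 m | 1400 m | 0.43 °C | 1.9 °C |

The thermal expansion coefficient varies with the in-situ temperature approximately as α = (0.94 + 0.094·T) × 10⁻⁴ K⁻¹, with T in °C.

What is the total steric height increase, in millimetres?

Layer 1: α = (0.94 + 0.094×24)×10⁻⁴ = 3.196×10⁻⁴ K⁻¹
Layer 2: α = (0.94 + 0.094×15)×10⁻⁴ = 2.35×10⁻⁴ K⁻¹
Layer 3: α = (0.94 + 0.094×9.3)×10⁻⁴ = 1.8142×10⁻⁴ K⁻¹
Layer 4: α = (0.94 + 0.094×1.9)×10⁻⁴ = 1.1186×10⁻⁴ K⁻¹
Layer 1: 3.196×10⁻⁴ × 0.71 × 130 = 0.02949908 m
430 × 1.4 × 2.35×10⁻⁴ = 0.14147 m
560–1070 m: 0.73 × 510 × 1.8142×10⁻⁴ = 0.067542666 m
1070–2470 m: 1400 × 1.1186×10⁻⁴ × 0.43 = 0.06733972 m
Δh = 0.02949908 + 0.14147 + 0.067542666 + 0.06733972 = 0.305851466 m ≈ 310 mm

Δh = 310 mm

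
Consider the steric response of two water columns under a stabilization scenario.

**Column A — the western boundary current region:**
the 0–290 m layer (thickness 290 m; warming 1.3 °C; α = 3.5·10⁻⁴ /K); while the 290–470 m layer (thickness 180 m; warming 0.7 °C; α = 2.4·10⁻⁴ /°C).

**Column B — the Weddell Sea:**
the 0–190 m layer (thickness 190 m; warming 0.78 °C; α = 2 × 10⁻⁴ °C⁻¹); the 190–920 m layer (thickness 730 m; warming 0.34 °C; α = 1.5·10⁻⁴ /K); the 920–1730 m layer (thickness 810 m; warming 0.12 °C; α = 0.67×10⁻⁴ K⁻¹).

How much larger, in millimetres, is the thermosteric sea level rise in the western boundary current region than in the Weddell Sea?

89 mm

A 1.3 × 3.5×10⁻⁴ × 290 = 0.13195 m
A 0.7 × 2.4×10⁻⁴ × 180 = 0.03024 m
A total: 0.16219 m
B 190 × 2×10⁻⁴ × 0.78 = 0.02964 m
B 190–920 m: 1.5×10⁻⁴ × 0.34 × 730 = 0.03723 m
B Layer 3: 0.12 × 0.67×10⁻⁴ × 810 = 0.0065124 m
B total: 0.0733824 m
Difference: 0.16219 − 0.0733824 = 0.0888076 m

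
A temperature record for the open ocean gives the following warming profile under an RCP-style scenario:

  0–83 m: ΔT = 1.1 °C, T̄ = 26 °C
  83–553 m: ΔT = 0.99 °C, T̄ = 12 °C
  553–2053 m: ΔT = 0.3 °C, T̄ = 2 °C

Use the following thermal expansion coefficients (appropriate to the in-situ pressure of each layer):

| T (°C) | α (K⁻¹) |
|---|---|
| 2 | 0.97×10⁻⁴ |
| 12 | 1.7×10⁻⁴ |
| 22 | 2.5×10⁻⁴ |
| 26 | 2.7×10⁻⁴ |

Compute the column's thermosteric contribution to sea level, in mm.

Layer 1 at 26 °C → α = 2.7×10⁻⁴ K⁻¹
Layer 2 at 12 °C → α = 1.7×10⁻⁴ K⁻¹
Layer 3 at 2 °C → α = 0.97×10⁻⁴ K⁻¹
0–83 m: 2.7×10⁻⁴ × 83 × 1.1 = 0.024651 m
0.99 × 1.7×10⁻⁴ × 470 = 0.079101 m
Layer 3: 1500 × 0.3 × 0.97×10⁻⁴ = 0.04365 m
Δh = 0.024651 + 0.079101 + 0.04365 = 0.147402 m

Δh ≈ 147 mm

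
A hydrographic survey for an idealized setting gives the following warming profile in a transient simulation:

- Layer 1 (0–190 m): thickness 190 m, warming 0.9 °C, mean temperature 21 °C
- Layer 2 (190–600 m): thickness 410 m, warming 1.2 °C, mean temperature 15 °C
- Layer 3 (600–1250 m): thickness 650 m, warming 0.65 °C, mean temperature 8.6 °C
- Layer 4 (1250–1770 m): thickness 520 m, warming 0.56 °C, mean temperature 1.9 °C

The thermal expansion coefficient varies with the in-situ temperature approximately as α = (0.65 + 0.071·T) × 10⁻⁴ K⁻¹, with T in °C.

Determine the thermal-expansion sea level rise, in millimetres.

Layer 1: α = (0.65 + 0.071×21)×10⁻⁴ = 2.141×10⁻⁴ K⁻¹
Layer 2: α = (0.65 + 0.071×15)×10⁻⁴ = 1.715×10⁻⁴ K⁻¹
Layer 3: α = (0.65 + 0.071×8.6)×10⁻⁴ = 1.2606×10⁻⁴ K⁻¹
Layer 4: α = (0.65 + 0.071×1.9)×10⁻⁴ = 0.7849×10⁻⁴ K⁻¹
190 × 2.141×10⁻⁴ × 0.9 = 0.0366111 m
190–600 m: 410 × 1.2 × 1.715×10⁻⁴ = 0.084378 m
600–1250 m: 1.2606×10⁻⁴ × 650 × 0.65 = 0.05326035 m
520 × 0.7849×10⁻⁴ × 0.56 = 0.022856288 m
Δh = 0.0366111 + 0.084378 + 0.05326035 + 0.022856288 = 0.197105738 m ≈ 200 mm

200 mm of thermosteric rise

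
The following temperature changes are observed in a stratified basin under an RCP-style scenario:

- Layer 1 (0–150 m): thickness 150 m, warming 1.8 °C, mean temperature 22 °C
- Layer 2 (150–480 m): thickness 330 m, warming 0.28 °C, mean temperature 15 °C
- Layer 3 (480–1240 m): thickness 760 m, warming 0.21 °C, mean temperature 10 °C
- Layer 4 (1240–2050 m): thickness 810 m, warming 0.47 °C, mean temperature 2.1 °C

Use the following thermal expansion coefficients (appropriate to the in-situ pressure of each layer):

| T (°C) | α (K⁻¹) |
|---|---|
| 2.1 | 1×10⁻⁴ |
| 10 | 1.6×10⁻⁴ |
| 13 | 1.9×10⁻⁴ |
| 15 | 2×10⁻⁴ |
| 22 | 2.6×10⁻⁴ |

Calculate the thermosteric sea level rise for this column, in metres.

Layer 1 at 22 °C → α = 2.6×10⁻⁴ K⁻¹
Layer 2 at 15 °C → α = 2×10⁻⁴ K⁻¹
Layer 3 at 10 °C → α = 1.6×10⁻⁴ K⁻¹
Layer 4 at 2.1 °C → α = 1×10⁻⁴ K⁻¹
Layer 1: 150 × 1.8 × 2.6×10⁻⁴ = 0.07020 m
330 × 2×10⁻⁴ × 0.28 = 0.01848 m
0.21 × 1.6×10⁻⁴ × 760 = 0.025536 m
810 × 1×10⁻⁴ × 0.47 = 0.03807 m
Δh = 0.07020 + 0.01848 + 0.025536 + 0.03807 = 0.152286 m

Δh = 0.15 m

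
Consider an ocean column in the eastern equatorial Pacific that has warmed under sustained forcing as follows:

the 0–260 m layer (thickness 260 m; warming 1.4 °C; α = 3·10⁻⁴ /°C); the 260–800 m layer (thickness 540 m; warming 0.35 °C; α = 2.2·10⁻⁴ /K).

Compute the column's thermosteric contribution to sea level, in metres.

Δh = 0.15 m

Layer 1: 1.4 × 3×10⁻⁴ × 260 = 0.10920 m
260–800 m: 540 × 2.2×10⁻⁴ × 0.35 = 0.04158 m
Δh = 0.10920 + 0.04158 = 0.15078 m ≈ 0.15 m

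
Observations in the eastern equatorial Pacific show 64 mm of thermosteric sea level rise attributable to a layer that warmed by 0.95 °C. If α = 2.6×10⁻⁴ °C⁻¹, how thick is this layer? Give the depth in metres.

about 259 m

H = Δh/(αΔT) = 0.064 / (2.6×10⁻⁴ × 0.95) ≈ 259.1 m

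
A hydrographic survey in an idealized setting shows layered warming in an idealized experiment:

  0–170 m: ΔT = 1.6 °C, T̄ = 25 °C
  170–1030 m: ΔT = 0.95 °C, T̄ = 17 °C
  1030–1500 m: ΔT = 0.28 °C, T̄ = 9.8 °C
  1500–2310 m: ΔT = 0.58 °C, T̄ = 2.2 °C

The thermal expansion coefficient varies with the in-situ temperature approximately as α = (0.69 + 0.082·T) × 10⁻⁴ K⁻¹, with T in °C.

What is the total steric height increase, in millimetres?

305 mm

Layer 1: α = (0.69 + 0.082×25)×10⁻⁴ = 2.74×10⁻⁴ K⁻¹
Layer 2: α = (0.69 + 0.082×17)×10⁻⁴ = 2.084×10⁻⁴ K⁻¹
Layer 3: α = (0.69 + 0.082×9.8)×10⁻⁴ = 1.4936×10⁻⁴ K⁻¹
Layer 4: α = (0.69 + 0.082×2.2)×10⁻⁴ = 0.8704×10⁻⁴ K⁻¹
0–170 m: 2.74×10⁻⁴ × 170 × 1.6 = 0.074528 m
0.95 × 860 × 2.084×10⁻⁴ = 0.1702628 m
1030–1500 m: 0.28 × 1.4936×10⁻⁴ × 470 = 0.019655776 m
Layer 4: 0.58 × 0.8704×10⁻⁴ × 810 = 0.040891392 m
Δh = 0.074528 + 0.1702628 + 0.019655776 + 0.040891392 = 0.305337968 m ≈ 305 mm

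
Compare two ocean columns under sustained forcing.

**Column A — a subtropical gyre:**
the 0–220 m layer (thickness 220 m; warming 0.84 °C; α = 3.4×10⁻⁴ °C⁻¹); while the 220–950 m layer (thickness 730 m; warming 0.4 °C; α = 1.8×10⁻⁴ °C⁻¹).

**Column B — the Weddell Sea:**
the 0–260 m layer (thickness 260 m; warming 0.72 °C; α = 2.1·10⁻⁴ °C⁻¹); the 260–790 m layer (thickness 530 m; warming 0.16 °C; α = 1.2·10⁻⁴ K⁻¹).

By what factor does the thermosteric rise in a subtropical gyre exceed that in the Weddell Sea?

A 220 × 3.4×10⁻⁴ × 0.84 = 0.062832 m
A Layer 2: 1.8×10⁻⁴ × 730 × 0.4 = 0.05256 m
A total: 0.115392 m
B Layer 1: 2.1×10⁻⁴ × 0.72 × 260 = 0.039312 m
B 0.16 × 1.2×10⁻⁴ × 530 = 0.010176 m
B total: 0.049488 m
Ratio: 0.115392 / 0.049488 ≈ 2.332

≈ 2.33×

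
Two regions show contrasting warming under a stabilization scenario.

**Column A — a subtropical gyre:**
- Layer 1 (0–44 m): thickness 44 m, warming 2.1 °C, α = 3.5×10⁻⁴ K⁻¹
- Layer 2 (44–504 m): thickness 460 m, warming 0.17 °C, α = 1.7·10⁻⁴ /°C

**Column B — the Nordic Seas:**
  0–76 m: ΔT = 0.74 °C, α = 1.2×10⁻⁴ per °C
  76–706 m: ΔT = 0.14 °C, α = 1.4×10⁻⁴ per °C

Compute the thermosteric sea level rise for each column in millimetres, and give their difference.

A: 46 mm; B: 19 mm; difference 27 mm

A Layer 1: 3.5×10⁻⁴ × 44 × 2.1 = 0.03234 m
A 0.17 × 460 × 1.7×10⁻⁴ = 0.013294 m
A total: 0.045634 m
B Layer 1: 1.2×10⁻⁴ × 76 × 0.74 = 0.0067488 m
B 76–706 m: 630 × 0.14 × 1.4×10⁻⁴ = 0.012348 m
B total: 0.0190968 m
Difference: 0.045634 − 0.0190968 = 0.0265372 m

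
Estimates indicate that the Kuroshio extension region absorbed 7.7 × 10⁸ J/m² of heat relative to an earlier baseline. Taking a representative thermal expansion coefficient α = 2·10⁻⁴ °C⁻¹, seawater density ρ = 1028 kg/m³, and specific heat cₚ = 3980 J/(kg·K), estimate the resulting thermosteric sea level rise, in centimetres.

Δh = αQ/(ρcₚ) = 2×10⁻⁴ × 7.7×10⁸ / (1028 × 3980) ≈ 0.03764 m

about 3.76 cm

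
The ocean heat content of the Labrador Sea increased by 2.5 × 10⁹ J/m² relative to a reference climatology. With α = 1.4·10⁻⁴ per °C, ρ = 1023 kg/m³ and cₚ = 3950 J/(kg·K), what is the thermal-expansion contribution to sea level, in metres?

Δh = αQ/(ρcₚ) = 1.4×10⁻⁴ × 2.5×10⁹ / (1023 × 3950) ≈ 0.086615 m

0.087 m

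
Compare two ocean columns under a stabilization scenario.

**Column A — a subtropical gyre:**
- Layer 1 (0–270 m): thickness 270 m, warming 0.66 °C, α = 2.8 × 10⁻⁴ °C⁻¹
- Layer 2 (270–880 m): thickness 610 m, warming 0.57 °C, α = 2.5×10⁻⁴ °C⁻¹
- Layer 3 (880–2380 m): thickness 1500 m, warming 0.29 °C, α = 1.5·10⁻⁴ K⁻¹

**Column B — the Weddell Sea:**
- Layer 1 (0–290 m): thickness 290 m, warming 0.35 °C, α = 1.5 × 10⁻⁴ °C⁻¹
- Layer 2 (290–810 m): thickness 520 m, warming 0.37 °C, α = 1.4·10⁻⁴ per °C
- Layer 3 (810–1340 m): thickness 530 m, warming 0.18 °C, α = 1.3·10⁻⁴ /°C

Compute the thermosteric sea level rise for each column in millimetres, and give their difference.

A 270 × 2.8×10⁻⁴ × 0.66 = 0.049896 m
A Layer 2: 0.57 × 610 × 2.5×10⁻⁴ = 0.086925 m
A 880–2380 m: 0.29 × 1.5×10⁻⁴ × 1500 = 0.06525 m
A total: 0.202071 m
B Layer 1: 1.5×10⁻⁴ × 290 × 0.35 = 0.015225 m
B 520 × 1.4×10⁻⁴ × 0.37 = 0.026936 m
B Layer 3: 1.3×10⁻⁴ × 530 × 0.18 = 0.012402 m
B total: 0.054563 m
Difference: 0.202071 − 0.054563 = 0.147508 m

Δh_A ≈ 202 mm, Δh_B ≈ 54.6 mm; difference ≈ 148 mm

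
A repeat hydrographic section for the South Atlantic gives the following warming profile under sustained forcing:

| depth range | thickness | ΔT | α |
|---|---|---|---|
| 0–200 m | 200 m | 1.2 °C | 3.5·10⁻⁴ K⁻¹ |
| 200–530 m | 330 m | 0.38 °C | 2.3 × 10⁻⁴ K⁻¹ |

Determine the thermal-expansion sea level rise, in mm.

Layer 1: 200 × 1.2 × 3.5×10⁻⁴ = 0.08400 m
Layer 2: 0.38 × 2.3×10⁻⁴ × 330 = 0.028842 m
Δh = 0.08400 + 0.028842 = 0.112842 m

110 mm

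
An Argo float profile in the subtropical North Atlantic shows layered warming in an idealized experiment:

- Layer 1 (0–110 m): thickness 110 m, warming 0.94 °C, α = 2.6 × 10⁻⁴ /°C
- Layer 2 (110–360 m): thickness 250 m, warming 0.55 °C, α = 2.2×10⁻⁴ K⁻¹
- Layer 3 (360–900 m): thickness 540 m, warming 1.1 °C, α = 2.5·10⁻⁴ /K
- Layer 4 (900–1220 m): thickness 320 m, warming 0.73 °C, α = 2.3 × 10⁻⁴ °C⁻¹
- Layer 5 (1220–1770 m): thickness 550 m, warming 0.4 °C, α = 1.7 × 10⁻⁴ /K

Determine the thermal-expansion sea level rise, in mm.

297 mm of thermosteric rise

0–110 m: 110 × 2.6×10⁻⁴ × 0.94 = 0.026884 m
Layer 2: 250 × 2.2×10⁻⁴ × 0.55 = 0.03025 m
Layer 3: 2.5×10⁻⁴ × 540 × 1.1 = 0.14850 m
Layer 4: 2.3×10⁻⁴ × 0.73 × 320 = 0.053728 m
1220–1770 m: 550 × 0.4 × 1.7×10⁻⁴ = 0.03740 m
Δh = 0.026884 + 0.03025 + 0.14850 + 0.053728 + 0.03740 = 0.296762 m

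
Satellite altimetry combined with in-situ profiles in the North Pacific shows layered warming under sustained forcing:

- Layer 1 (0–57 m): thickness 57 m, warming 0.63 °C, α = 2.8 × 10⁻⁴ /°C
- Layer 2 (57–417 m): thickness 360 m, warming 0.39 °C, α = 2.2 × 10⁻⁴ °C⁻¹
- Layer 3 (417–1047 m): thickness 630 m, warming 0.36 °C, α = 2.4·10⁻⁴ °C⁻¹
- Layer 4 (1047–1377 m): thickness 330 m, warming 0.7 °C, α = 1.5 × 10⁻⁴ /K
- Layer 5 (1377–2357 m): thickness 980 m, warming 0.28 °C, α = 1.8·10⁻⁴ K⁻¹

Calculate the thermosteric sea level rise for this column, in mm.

Δh ≈ 179 mm

Layer 1: 0.63 × 57 × 2.8×10⁻⁴ = 0.0100548 m
Layer 2: 0.39 × 2.2×10⁻⁴ × 360 = 0.030888 m
0.36 × 2.4×10⁻⁴ × 630 = 0.054432 m
Layer 4: 330 × 1.5×10⁻⁴ × 0.7 = 0.03465 m
980 × 1.8×10⁻⁴ × 0.28 = 0.049392 m
Δh = 0.0100548 + 0.030888 + 0.054432 + 0.03465 + 0.049392 = 0.1794168 m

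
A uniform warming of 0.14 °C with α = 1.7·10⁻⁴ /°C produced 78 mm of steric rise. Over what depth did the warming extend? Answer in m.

H = Δh/(αΔT) = 0.078 / (1.7×10⁻⁴ × 0.14) ≈ 3277 m

H ≈ 3300 m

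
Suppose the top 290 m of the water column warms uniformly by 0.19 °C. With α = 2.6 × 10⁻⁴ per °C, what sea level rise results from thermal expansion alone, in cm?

1.43 cm of thermosteric rise

Δh = αΔT·H = 2.6×10⁻⁴ × 0.19 × 290 = 0.014326 m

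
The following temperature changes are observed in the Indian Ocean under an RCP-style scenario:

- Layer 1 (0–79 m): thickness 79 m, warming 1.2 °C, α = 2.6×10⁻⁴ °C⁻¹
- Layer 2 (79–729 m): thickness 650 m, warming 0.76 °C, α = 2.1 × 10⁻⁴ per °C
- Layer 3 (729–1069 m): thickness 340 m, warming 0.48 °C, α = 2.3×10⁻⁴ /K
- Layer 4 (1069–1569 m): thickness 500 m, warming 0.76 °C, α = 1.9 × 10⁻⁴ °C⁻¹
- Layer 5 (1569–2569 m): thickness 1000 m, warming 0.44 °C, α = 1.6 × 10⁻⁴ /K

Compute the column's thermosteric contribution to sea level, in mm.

309 mm of thermosteric rise

79 × 1.2 × 2.6×10⁻⁴ = 0.024648 m
79–729 m: 0.76 × 2.1×10⁻⁴ × 650 = 0.10374 m
729–1069 m: 340 × 2.3×10⁻⁴ × 0.48 = 0.037536 m
0.76 × 1.9×10⁻⁴ × 500 = 0.07220 m
1000 × 0.44 × 1.6×10⁻⁴ = 0.07040 m
Δh = 0.024648 + 0.10374 + 0.037536 + 0.07220 + 0.07040 = 0.308524 m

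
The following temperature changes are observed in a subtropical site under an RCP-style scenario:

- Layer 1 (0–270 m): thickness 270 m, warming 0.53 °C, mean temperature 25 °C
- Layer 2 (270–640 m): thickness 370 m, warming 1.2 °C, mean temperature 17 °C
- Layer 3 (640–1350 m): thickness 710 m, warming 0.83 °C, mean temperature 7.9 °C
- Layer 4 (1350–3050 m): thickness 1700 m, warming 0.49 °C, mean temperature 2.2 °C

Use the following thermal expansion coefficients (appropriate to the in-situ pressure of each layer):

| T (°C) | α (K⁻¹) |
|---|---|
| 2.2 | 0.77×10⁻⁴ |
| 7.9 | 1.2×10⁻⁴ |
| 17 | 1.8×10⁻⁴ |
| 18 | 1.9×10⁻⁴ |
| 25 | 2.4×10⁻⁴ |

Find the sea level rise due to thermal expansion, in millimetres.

Layer 1 at 25 °C → α = 2.4×10⁻⁴ K⁻¹
Layer 2 at 17 °C → α = 1.8×10⁻⁴ K⁻¹
Layer 3 at 7.9 °C → α = 1.2×10⁻⁴ K⁻¹
Layer 4 at 2.2 °C → α = 0.77×10⁻⁴ K⁻¹
0–270 m: 2.4×10⁻⁴ × 0.53 × 270 = 0.034344 m
370 × 1.2 × 1.8×10⁻⁴ = 0.07992 m
640–1350 m: 0.83 × 710 × 1.2×10⁻⁴ = 0.070716 m
Layer 4: 0.49 × 0.77×10⁻⁴ × 1700 = 0.064141 m
Δh = 0.034344 + 0.07992 + 0.070716 + 0.064141 = 0.249121 m

about 250 mm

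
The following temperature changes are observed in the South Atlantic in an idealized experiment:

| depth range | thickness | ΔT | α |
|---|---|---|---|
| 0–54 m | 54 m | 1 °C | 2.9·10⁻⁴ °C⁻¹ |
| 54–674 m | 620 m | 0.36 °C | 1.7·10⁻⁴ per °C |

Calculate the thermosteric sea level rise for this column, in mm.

about 54 mm

0–54 m: 54 × 2.9×10⁻⁴ × 1 = 0.01566 m
54–674 m: 620 × 0.36 × 1.7×10⁻⁴ = 0.037944 m
Δh = 0.01566 + 0.037944 = 0.053604 m ≈ 54 mm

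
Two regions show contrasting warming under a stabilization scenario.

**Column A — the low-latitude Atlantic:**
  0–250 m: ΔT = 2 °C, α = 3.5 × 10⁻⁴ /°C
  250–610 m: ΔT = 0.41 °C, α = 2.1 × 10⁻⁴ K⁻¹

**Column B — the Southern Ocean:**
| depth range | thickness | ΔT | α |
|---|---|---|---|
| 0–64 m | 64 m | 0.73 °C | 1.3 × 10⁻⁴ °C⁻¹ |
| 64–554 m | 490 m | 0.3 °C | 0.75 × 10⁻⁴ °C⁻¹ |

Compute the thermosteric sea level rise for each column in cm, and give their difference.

A 2 × 250 × 3.5×10⁻⁴ = 0.17500 m
A 0.41 × 360 × 2.1×10⁻⁴ = 0.030996 m
A total: 0.205996 m
B 0–64 m: 64 × 1.3×10⁻⁴ × 0.73 = 0.0060736 m
B Layer 2: 0.75×10⁻⁴ × 490 × 0.3 = 0.011025 m
B total: 0.0170986 m
Difference: 0.205996 − 0.0170986 = 0.1888974 m

Δh_A ≈ 21 cm, Δh_B ≈ 1.7 cm; difference ≈ 19 cm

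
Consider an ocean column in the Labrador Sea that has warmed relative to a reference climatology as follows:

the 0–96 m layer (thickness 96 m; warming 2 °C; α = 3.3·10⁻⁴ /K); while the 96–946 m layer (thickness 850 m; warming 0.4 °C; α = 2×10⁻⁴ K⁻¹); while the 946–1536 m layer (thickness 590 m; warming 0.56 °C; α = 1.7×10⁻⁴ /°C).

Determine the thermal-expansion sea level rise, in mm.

about 190 mm

0–96 m: 96 × 3.3×10⁻⁴ × 2 = 0.06336 m
2×10⁻⁴ × 850 × 0.4 = 0.06800 m
Layer 3: 0.56 × 590 × 1.7×10⁻⁴ = 0.056168 m
Δh = 0.06336 + 0.06800 + 0.056168 = 0.187528 m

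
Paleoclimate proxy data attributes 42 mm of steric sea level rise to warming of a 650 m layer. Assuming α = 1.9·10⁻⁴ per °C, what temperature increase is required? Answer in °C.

ΔT = Δh/(αH) = 0.042 / (1.9×10⁻⁴ × 650) ≈ 0.3401 °C

about 0.340 °C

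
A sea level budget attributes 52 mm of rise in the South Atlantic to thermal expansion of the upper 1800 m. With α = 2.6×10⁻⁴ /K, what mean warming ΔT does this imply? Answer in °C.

ΔT = Δh/(αH) = 0.052 / (2.6×10⁻⁴ × 1800) ≈ 0.1111 °C

0.111 °C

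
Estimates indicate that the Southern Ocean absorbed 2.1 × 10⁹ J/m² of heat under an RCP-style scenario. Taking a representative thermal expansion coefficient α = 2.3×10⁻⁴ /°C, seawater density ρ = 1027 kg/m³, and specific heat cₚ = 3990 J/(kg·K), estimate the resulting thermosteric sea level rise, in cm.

11.8 cm

Δh = αQ/(ρcₚ) = 2.3×10⁻⁴ × 2.1×10⁹ / (1027 × 3990) ≈ 0.11787 m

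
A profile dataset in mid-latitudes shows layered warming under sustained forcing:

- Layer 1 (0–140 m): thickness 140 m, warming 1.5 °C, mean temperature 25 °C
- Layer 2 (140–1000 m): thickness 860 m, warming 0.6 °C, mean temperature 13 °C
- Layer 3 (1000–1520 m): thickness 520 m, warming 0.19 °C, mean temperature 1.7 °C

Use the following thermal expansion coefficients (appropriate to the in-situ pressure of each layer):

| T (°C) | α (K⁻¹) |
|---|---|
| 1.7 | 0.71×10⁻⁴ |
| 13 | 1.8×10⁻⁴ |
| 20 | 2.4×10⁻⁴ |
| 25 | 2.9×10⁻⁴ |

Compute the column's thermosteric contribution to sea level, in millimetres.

Layer 1 at 25 °C → α = 2.9×10⁻⁴ K⁻¹
Layer 2 at 13 °C → α = 1.8×10⁻⁴ K⁻¹
Layer 3 at 1.7 °C → α = 0.71×10⁻⁴ K⁻¹
1.5 × 2.9×10⁻⁴ × 140 = 0.06090 m
Layer 2: 0.6 × 860 × 1.8×10⁻⁴ = 0.09288 m
Layer 3: 0.71×10⁻⁴ × 520 × 0.19 = 0.0070148 m
Δh = 0.06090 + 0.09288 + 0.0070148 = 0.1607948 m

about 161 mm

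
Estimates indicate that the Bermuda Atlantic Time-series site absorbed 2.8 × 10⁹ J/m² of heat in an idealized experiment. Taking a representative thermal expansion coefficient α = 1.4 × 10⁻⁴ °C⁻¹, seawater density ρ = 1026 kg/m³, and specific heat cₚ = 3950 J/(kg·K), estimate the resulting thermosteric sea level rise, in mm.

Δh = αQ/(ρcₚ) = 1.4×10⁻⁴ × 2.8×10⁹ / (1026 × 3950) ≈ 0.096726 m

96.7 mm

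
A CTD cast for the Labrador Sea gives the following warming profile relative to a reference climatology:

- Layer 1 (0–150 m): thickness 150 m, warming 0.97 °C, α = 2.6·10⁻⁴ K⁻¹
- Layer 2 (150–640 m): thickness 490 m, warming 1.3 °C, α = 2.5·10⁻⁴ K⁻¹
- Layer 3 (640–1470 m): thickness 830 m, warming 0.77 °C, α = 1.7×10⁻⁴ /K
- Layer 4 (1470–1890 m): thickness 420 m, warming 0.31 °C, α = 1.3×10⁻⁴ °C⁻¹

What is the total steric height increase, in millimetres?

2.6×10⁻⁴ × 0.97 × 150 = 0.03783 m
Layer 2: 1.3 × 490 × 2.5×10⁻⁴ = 0.15925 m
830 × 1.7×10⁻⁴ × 0.77 = 0.108647 m
1470–1890 m: 0.31 × 420 × 1.3×10⁻⁴ = 0.016926 m
Δh = 0.03783 + 0.15925 + 0.108647 + 0.016926 = 0.322653 m

320 mm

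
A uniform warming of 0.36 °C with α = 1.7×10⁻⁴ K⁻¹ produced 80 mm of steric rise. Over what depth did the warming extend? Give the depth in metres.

1300 m

H = Δh/(αΔT) = 0.08 / (1.7×10⁻⁴ × 0.36) ≈ 1307 m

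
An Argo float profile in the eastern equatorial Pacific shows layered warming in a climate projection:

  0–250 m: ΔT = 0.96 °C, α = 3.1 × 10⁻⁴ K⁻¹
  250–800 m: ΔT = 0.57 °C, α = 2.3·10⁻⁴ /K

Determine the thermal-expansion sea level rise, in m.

0.147 m

0–250 m: 0.96 × 250 × 3.1×10⁻⁴ = 0.07440 m
250–800 m: 2.3×10⁻⁴ × 550 × 0.57 = 0.072105 m
Δh = 0.07440 + 0.072105 = 0.146505 m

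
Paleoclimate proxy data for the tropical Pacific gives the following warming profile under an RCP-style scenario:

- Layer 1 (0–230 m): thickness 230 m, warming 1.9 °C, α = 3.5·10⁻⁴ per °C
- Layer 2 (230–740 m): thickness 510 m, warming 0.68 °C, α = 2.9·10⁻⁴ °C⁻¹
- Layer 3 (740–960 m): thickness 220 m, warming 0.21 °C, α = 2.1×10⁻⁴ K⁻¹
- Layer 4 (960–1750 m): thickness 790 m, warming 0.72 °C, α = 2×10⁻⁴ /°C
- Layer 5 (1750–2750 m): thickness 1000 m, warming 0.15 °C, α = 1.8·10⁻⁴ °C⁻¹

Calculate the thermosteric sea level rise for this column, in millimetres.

400 mm

0–230 m: 3.5×10⁻⁴ × 230 × 1.9 = 0.15295 m
230–740 m: 2.9×10⁻⁴ × 510 × 0.68 = 0.100572 m
740–960 m: 2.1×10⁻⁴ × 0.21 × 220 = 0.009702 m
790 × 0.72 × 2×10⁻⁴ = 0.11376 m
1000 × 1.8×10⁻⁴ × 0.15 = 0.02700 m
Δh = 0.15295 + 0.100572 + 0.009702 + 0.11376 + 0.02700 = 0.403984 m ≈ 400 mm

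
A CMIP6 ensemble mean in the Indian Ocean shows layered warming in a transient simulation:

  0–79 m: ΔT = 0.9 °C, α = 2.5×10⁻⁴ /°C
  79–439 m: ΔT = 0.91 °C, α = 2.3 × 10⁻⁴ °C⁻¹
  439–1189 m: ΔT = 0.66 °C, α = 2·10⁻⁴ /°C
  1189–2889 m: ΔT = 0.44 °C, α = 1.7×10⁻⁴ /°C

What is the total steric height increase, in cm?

79 × 2.5×10⁻⁴ × 0.9 = 0.017775 m
Layer 2: 0.91 × 360 × 2.3×10⁻⁴ = 0.075348 m
750 × 2×10⁻⁴ × 0.66 = 0.09900 m
1189–2889 m: 1.7×10⁻⁴ × 0.44 × 1700 = 0.12716 m
Δh = 0.017775 + 0.075348 + 0.09900 + 0.12716 = 0.319283 m

32 cm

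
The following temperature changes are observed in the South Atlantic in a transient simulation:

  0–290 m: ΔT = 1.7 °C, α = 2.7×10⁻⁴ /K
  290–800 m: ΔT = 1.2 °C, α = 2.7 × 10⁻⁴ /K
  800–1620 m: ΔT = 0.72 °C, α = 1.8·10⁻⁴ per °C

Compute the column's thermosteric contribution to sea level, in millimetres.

0–290 m: 1.7 × 290 × 2.7×10⁻⁴ = 0.13311 m
Layer 2: 1.2 × 510 × 2.7×10⁻⁴ = 0.16524 m
Layer 3: 820 × 1.8×10⁻⁴ × 0.72 = 0.106272 m
Δh = 0.13311 + 0.16524 + 0.106272 = 0.404622 m

Δh = 405 mm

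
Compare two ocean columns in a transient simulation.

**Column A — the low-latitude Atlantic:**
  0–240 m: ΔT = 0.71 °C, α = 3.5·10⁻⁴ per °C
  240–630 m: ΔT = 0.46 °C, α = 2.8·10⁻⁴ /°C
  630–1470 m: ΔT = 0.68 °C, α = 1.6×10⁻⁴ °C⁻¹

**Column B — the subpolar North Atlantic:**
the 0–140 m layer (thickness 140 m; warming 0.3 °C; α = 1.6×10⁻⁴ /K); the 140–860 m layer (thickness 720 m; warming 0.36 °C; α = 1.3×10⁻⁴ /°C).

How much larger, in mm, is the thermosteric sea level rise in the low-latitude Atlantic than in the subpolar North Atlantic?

160 mm

A 0–240 m: 3.5×10⁻⁴ × 240 × 0.71 = 0.05964 m
A 240–630 m: 2.8×10⁻⁴ × 390 × 0.46 = 0.050232 m
A 630–1470 m: 1.6×10⁻⁴ × 0.68 × 840 = 0.091392 m
A total: 0.201264 m
B Layer 1: 0.3 × 1.6×10⁻⁴ × 140 = 0.00672 m
B 0.36 × 1.3×10⁻⁴ × 720 = 0.033696 m
B total: 0.040416 m
Difference: 0.201264 − 0.040416 = 0.160848 m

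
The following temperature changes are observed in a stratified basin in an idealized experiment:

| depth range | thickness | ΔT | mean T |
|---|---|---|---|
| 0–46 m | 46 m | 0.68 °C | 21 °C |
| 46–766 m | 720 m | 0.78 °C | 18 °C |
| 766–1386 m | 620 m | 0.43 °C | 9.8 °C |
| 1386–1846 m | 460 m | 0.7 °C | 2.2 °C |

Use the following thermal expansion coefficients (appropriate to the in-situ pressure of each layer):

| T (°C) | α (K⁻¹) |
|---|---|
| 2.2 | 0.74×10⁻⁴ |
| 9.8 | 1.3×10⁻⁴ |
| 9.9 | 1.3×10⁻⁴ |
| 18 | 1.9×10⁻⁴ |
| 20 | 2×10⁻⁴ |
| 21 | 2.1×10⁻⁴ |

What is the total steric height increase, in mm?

Layer 1 at 21 °C → α = 2.1×10⁻⁴ K⁻¹
Layer 2 at 18 °C → α = 1.9×10⁻⁴ K⁻¹
Layer 3 at 9.8 °C → α = 1.3×10⁻⁴ K⁻¹
Layer 4 at 2.2 °C → α = 0.74×10⁻⁴ K⁻¹
0–46 m: 2.1×10⁻⁴ × 46 × 0.68 = 0.0065688 m
1.9×10⁻⁴ × 0.78 × 720 = 0.106704 m
766–1386 m: 0.43 × 1.3×10⁻⁴ × 620 = 0.034658 m
0.74×10⁻⁴ × 0.7 × 460 = 0.023828 m
Δh = 0.0065688 + 0.106704 + 0.034658 + 0.023828 = 0.1717588 m

172 mm of thermosteric rise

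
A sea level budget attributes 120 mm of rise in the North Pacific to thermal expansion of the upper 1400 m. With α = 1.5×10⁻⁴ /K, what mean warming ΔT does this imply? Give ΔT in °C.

ΔT = Δh/(αH) = 0.12 / (1.5×10⁻⁴ × 1400) ≈ 0.5714 °C

ΔT ≈ 0.571 °C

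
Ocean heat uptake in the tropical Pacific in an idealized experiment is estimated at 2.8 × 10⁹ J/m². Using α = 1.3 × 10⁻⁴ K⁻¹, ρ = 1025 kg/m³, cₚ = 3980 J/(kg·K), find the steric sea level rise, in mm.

Δh = αQ/(ρcₚ) = 1.3×10⁻⁴ × 2.8×10⁹ / (1025 × 3980) ≈ 0.089227 m

Δh = 89.2 mm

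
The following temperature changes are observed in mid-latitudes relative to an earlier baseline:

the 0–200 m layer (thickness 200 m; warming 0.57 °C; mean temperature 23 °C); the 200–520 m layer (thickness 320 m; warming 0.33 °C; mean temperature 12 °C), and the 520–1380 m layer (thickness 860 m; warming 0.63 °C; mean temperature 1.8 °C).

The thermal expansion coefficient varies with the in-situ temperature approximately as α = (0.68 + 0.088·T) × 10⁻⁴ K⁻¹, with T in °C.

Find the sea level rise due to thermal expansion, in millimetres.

Layer 1: α = (0.68 + 0.088×23)×10⁻⁴ = 2.704×10⁻⁴ K⁻¹
Layer 2: α = (0.68 + 0.088×12)×10⁻⁴ = 1.736×10⁻⁴ K⁻¹
Layer 3: α = (0.68 + 0.088×1.8)×10⁻⁴ = 0.8384×10⁻⁴ K⁻¹
Layer 1: 2.704×10⁻⁴ × 200 × 0.57 = 0.0308256 m
0.33 × 320 × 1.736×10⁻⁴ = 0.01833216 m
860 × 0.63 × 0.8384×10⁻⁴ = 0.045424512 m
Δh = 0.0308256 + 0.01833216 + 0.045424512 = 0.094582272 m ≈ 94.6 mm

94.6 mm of thermosteric rise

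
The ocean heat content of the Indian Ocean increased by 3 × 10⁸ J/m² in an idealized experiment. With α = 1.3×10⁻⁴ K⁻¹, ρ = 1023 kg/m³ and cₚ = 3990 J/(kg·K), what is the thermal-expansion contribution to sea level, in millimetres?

9.6 mm of thermosteric rise

Δh = αQ/(ρcₚ) = 1.3×10⁻⁴ × 3×10⁸ / (1023 × 3990) ≈ 0.0095547 m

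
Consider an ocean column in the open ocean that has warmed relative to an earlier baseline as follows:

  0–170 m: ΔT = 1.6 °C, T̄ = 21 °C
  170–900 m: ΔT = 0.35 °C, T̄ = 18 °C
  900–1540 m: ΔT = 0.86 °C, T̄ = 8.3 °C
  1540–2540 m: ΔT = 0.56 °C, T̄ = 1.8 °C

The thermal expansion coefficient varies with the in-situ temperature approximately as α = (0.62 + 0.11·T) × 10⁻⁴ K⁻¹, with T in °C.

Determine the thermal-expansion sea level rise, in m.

Layer 1: α = (0.62 + 0.11×21)×10⁻⁴ = 2.93×10⁻⁴ K⁻¹
Layer 2: α = (0.62 + 0.11×18)×10⁻⁴ = 2.6×10⁻⁴ K⁻¹
Layer 3: α = (0.62 + 0.11×8.3)×10⁻⁴ = 1.533×10⁻⁴ K⁻¹
Layer 4: α = (0.62 + 0.11×1.8)×10⁻⁴ = 0.818×10⁻⁴ K⁻¹
0–170 m: 1.6 × 2.93×10⁻⁴ × 170 = 0.079696 m
170–900 m: 0.35 × 730 × 2.6×10⁻⁴ = 0.06643 m
Layer 3: 640 × 0.86 × 1.533×10⁻⁴ = 0.08437632 m
Layer 4: 1000 × 0.818×10⁻⁴ × 0.56 = 0.045808 m
Δh = 0.079696 + 0.06643 + 0.08437632 + 0.045808 = 0.27631032 m

about 0.276 m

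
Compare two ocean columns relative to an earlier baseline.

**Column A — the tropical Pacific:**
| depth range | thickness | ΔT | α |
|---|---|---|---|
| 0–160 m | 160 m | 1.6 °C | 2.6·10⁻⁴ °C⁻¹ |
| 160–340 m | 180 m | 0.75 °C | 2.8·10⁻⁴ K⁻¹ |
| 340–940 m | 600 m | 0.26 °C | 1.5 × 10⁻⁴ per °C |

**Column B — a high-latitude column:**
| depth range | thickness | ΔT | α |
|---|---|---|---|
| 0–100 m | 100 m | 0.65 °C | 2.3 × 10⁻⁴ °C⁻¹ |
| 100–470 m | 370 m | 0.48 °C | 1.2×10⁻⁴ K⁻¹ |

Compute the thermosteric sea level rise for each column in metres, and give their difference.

A: 0.128 m; B: 0.0363 m; difference 0.0915 m

A 0–160 m: 1.6 × 160 × 2.6×10⁻⁴ = 0.06656 m
A 160–340 m: 0.75 × 2.8×10⁻⁴ × 180 = 0.03780 m
A 600 × 1.5×10⁻⁴ × 0.26 = 0.02340 m
A total: 0.12776 m
B 100 × 2.3×10⁻⁴ × 0.65 = 0.01495 m
B 100–470 m: 1.2×10⁻⁴ × 0.48 × 370 = 0.021312 m
B total: 0.036262 m
Difference: 0.12776 − 0.036262 = 0.091498 m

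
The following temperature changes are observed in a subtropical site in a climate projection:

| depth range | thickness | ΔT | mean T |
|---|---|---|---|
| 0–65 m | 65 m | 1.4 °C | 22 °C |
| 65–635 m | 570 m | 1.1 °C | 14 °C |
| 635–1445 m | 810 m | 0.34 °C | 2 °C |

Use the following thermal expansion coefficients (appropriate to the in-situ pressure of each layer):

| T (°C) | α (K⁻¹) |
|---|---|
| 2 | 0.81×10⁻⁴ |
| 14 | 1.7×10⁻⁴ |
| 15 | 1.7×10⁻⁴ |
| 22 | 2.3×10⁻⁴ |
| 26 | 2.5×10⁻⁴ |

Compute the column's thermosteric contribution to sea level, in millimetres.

150 mm of thermosteric rise

Layer 1 at 22 °C → α = 2.3×10⁻⁴ K⁻¹
Layer 2 at 14 °C → α = 1.7×10⁻⁴ K⁻¹
Layer 3 at 2 °C → α = 0.81×10⁻⁴ K⁻¹
65 × 2.3×10⁻⁴ × 1.4 = 0.02093 m
1.7×10⁻⁴ × 1.1 × 570 = 0.10659 m
810 × 0.81×10⁻⁴ × 0.34 = 0.0223074 m
Δh = 0.02093 + 0.10659 + 0.0223074 = 0.1498274 m ≈ 150 mm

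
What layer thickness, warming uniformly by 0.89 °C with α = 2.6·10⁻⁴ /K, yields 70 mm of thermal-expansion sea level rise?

H ≈ 300 m

H = Δh/(αΔT) = 0.07 / (2.6×10⁻⁴ × 0.89) ≈ 302.5 m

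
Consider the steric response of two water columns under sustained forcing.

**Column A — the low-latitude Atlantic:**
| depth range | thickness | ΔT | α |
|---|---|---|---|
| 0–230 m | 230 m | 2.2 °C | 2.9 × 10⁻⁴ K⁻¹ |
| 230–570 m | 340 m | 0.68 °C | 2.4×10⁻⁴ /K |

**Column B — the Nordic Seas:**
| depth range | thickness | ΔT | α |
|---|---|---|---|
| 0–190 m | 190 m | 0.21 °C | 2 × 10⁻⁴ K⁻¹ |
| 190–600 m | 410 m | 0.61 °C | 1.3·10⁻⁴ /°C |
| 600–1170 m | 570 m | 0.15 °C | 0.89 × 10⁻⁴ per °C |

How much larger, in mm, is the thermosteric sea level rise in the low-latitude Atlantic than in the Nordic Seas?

A 2.2 × 230 × 2.9×10⁻⁴ = 0.14674 m
A 340 × 0.68 × 2.4×10⁻⁴ = 0.055488 m
A total: 0.202228 m
B Layer 1: 0.21 × 2×10⁻⁴ × 190 = 0.00798 m
B Layer 2: 1.3×10⁻⁴ × 410 × 0.61 = 0.032513 m
B 0.89×10⁻⁴ × 0.15 × 570 = 0.0076095 m
B total: 0.0481025 m
Difference: 0.202228 − 0.0481025 = 0.1541255 m

154 mm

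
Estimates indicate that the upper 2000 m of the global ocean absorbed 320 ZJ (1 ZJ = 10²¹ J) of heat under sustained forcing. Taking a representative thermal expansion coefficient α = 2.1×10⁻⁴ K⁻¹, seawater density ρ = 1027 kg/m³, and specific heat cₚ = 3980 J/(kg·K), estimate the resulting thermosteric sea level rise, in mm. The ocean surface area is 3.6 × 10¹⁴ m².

Per unit area: Q = 320×10²¹ / (3.6×10¹⁴) ≈ 8.889×10⁸ J/m²
Δh = αQ/(ρcₚ) = 2.1×10⁻⁴ × 8.889×10⁸ / (1027 × 3980) ≈ 0.045669 m

46 mm of thermosteric rise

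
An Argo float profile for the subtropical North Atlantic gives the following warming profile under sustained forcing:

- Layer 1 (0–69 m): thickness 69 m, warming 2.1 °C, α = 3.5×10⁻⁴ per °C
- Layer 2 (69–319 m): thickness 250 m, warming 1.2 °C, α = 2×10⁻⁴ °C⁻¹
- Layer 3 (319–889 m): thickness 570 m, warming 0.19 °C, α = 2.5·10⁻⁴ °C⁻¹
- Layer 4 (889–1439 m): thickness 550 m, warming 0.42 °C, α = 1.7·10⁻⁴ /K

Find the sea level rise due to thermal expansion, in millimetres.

69 × 2.1 × 3.5×10⁻⁴ = 0.050715 m
250 × 1.2 × 2×10⁻⁴ = 0.06000 m
2.5×10⁻⁴ × 0.19 × 570 = 0.027075 m
889–1439 m: 0.42 × 550 × 1.7×10⁻⁴ = 0.03927 m
Δh = 0.050715 + 0.06000 + 0.027075 + 0.03927 = 0.17706 m ≈ 177 mm

about 177 mm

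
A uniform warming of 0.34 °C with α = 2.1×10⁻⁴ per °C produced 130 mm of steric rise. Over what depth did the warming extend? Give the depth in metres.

about 1800 m

H = Δh/(αΔT) = 0.13 / (2.1×10⁻⁴ × 0.34) ≈ 1821 m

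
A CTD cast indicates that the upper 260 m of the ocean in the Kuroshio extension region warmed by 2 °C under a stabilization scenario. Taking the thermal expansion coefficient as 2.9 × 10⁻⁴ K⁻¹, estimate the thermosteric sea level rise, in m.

Δh = 0.151 m

Δh = αΔT·H = 2.9×10⁻⁴ × 2 × 260 = 0.15080 m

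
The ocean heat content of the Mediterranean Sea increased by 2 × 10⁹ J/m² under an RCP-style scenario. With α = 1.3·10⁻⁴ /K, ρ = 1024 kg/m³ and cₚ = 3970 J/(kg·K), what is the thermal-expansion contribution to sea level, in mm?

Δh = αQ/(ρcₚ) = 1.3×10⁻⁴ × 2×10⁹ / (1024 × 3970) ≈ 0.063956 m

Δh ≈ 64.0 mm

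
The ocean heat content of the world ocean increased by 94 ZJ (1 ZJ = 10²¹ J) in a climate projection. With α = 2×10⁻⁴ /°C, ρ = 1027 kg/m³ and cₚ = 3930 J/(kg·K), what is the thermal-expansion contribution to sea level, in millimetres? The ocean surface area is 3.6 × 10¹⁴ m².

Per unit area: Q = 94×10²¹ / (3.6×10¹⁴) ≈ 2.611×10⁸ J/m²
Δh = αQ/(ρcₚ) = 2×10⁻⁴ × 2.611×10⁸ / (1027 × 3930) ≈ 0.012938 m

12.9 mm of thermosteric rise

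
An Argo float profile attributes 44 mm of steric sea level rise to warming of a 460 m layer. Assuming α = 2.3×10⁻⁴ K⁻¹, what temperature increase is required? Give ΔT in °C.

ΔT = Δh/(αH) = 0.044 / (2.3×10⁻⁴ × 460) ≈ 0.4159 °C

0.42 °C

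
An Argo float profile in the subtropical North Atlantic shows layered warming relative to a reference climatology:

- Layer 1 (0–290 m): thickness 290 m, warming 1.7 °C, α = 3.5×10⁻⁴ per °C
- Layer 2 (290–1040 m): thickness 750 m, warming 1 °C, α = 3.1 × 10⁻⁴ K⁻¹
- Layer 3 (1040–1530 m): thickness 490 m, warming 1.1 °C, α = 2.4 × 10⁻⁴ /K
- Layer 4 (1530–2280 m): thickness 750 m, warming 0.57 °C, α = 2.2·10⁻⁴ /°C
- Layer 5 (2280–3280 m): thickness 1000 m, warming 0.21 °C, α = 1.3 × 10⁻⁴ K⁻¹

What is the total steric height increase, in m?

Layer 1: 290 × 1.7 × 3.5×10⁻⁴ = 0.17255 m
750 × 1 × 3.1×10⁻⁴ = 0.23250 m
Layer 3: 2.4×10⁻⁴ × 1.1 × 490 = 0.12936 m
0.57 × 2.2×10⁻⁴ × 750 = 0.09405 m
2280–3280 m: 0.21 × 1000 × 1.3×10⁻⁴ = 0.02730 m
Δh = 0.17255 + 0.23250 + 0.12936 + 0.09405 + 0.02730 = 0.65576 m ≈ 0.66 m

about 0.66 m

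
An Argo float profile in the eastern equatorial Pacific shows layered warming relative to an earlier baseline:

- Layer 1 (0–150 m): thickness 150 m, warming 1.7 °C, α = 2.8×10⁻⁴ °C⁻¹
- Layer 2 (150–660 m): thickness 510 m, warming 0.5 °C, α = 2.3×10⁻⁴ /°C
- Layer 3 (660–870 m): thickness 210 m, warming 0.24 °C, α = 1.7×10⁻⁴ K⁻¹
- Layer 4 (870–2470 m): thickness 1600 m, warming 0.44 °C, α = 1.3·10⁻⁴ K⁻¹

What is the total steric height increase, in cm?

23.0 cm of thermosteric rise

Layer 1: 2.8×10⁻⁴ × 1.7 × 150 = 0.07140 m
Layer 2: 0.5 × 510 × 2.3×10⁻⁴ = 0.05865 m
1.7×10⁻⁴ × 210 × 0.24 = 0.008568 m
Layer 4: 1.3×10⁻⁴ × 0.44 × 1600 = 0.09152 m
Δh = 0.07140 + 0.05865 + 0.008568 + 0.09152 = 0.230138 m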